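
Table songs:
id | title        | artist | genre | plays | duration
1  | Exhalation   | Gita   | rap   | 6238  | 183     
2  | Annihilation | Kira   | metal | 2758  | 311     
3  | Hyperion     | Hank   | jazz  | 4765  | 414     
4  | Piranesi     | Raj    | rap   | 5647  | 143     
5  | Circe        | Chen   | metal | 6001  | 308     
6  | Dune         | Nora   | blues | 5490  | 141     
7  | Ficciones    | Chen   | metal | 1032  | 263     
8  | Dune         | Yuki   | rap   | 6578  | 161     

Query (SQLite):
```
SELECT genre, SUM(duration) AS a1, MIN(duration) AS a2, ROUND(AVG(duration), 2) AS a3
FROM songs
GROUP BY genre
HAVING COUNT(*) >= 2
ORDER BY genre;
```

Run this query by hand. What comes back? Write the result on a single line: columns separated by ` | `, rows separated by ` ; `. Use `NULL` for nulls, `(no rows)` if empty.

Group songs by genre.
Per group compute: SUM(duration), MIN(duration), ROUND(AVG(duration), 2).
HAVING: drop groups with fewer than 2 rows.
  blues: ids {6} → SUM(duration)=141, MIN(duration)=141, ROUND(AVG(duration), 2)=141
  jazz: ids {3} → SUM(duration)=414, MIN(duration)=414, ROUND(AVG(duration), 2)=414
  metal: ids {2, 5, 7} → SUM(duration)=882, MIN(duration)=263, ROUND(AVG(duration), 2)=294
  rap: ids {1, 4, 8} → SUM(duration)=487, MIN(duration)=143, ROUND(AVG(duration), 2)=162.33

metal | 882 | 263 | 294 ; rap | 487 | 143 | 162.33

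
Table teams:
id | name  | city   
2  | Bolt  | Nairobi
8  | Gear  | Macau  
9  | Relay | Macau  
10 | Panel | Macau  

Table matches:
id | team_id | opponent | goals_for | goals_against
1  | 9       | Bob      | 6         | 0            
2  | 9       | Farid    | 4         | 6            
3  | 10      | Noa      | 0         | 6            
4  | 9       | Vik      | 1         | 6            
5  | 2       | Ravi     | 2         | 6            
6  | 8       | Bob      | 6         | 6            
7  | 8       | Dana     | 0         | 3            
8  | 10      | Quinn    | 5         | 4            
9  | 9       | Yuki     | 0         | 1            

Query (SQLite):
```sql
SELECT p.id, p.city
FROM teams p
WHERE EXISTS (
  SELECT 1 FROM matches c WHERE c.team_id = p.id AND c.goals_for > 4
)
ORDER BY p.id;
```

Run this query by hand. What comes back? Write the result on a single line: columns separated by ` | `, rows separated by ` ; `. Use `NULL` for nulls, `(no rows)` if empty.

For each teams row, check whether any matches with matching team_id has goals_for > 4.
Keep rows where that is true.

8 | Macau ; 9 | Macau ; 10 | Macau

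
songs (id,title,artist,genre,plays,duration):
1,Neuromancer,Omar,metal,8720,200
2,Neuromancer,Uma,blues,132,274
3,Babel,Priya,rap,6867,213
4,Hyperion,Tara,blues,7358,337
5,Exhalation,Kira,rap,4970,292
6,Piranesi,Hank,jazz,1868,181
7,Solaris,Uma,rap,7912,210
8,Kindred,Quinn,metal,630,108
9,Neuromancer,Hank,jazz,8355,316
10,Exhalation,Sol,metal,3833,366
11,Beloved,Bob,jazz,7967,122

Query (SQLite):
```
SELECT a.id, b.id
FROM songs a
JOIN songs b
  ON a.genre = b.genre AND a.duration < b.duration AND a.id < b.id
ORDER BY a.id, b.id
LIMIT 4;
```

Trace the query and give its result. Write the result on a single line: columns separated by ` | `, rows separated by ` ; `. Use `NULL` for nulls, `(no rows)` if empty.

1 | 10 ; 2 | 4 ; 3 | 5 ; 6 | 9

Pairs (a,b) with same genre, a.duration < b.duration, a.id < b.id.
genre groups: blues:{2,4} jazz:{6,9,11} metal:{1,8,10} rap:{3,5,7}
Ordered by (a.id, b.id); first 4.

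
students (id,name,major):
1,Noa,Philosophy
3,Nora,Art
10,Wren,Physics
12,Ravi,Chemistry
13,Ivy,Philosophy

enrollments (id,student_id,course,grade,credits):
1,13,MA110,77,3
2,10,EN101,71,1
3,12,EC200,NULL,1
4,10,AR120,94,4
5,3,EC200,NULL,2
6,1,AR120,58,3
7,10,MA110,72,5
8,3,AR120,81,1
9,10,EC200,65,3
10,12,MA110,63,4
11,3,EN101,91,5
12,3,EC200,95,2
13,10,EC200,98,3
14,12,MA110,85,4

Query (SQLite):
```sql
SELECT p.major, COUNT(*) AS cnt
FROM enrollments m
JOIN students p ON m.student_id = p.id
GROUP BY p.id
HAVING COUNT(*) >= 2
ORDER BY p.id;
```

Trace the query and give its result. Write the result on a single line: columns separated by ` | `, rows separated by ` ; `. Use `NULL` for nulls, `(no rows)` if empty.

Art | 4 ; Physics | 5 ; Chemistry | 3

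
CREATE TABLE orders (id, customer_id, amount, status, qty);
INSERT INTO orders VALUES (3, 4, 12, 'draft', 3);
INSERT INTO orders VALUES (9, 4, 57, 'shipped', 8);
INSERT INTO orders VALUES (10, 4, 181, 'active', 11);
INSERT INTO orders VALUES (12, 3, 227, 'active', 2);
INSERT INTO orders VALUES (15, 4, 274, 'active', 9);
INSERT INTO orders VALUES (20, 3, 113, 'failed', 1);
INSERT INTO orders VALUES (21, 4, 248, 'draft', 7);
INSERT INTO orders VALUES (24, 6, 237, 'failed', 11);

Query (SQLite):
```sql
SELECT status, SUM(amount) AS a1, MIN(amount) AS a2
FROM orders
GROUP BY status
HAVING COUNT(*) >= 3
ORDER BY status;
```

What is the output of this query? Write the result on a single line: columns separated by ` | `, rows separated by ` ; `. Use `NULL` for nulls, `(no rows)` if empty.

active | 682 | 181

Group orders by status.
Per group compute: SUM(amount), MIN(amount).
HAVING: drop groups with fewer than 3 rows.
  active: ids {10, 12, 15} → SUM(amount)=682, MIN(amount)=181
  draft: ids {3, 21} → SUM(amount)=260, MIN(amount)=12
  failed: ids {20, 24} → SUM(amount)=350, MIN(amount)=113
  shipped: ids {9} → SUM(amount)=57, MIN(amount)=57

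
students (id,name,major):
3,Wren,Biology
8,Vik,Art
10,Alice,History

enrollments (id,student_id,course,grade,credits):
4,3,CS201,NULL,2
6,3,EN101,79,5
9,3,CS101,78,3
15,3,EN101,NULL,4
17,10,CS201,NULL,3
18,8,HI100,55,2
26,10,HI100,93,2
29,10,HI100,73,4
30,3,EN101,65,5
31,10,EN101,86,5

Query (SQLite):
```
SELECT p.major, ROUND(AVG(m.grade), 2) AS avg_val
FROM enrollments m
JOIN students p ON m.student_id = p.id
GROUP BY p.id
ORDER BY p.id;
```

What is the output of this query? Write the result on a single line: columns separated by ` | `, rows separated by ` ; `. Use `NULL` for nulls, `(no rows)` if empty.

Biology | 74 ; Art | 55 ; History | 84

Join each enrollments row to its students via student_id.
Group joined rows by students.id; compute ROUND(AVG(m.grade), 2) per group.
  3: ids {4, 6, 9, 15, 30} → ROUND(AVG(m.grade), 2)=74
  8: ids {18} → ROUND(AVG(m.grade), 2)=55
  10: ids {17, 26, 29, 31} → ROUND(AVG(m.grade), 2)=84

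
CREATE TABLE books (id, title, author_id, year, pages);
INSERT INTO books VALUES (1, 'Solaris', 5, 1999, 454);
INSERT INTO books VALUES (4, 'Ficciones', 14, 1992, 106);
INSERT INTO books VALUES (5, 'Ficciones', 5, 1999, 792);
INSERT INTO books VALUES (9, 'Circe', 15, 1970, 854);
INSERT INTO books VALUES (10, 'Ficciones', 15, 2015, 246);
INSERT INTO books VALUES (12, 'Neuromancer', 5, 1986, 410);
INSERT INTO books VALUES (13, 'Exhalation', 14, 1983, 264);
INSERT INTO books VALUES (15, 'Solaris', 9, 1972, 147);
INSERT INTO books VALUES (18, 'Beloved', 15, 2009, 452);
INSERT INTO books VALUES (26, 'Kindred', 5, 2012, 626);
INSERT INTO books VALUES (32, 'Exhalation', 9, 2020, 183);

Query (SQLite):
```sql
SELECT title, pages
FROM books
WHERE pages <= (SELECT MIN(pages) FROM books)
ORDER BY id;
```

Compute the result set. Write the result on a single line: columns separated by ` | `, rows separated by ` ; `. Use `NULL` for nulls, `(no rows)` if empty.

Scalar subquery: MIN(pages) over all books rows = 106.
Keep rows where pages <= that value.

Ficciones | 106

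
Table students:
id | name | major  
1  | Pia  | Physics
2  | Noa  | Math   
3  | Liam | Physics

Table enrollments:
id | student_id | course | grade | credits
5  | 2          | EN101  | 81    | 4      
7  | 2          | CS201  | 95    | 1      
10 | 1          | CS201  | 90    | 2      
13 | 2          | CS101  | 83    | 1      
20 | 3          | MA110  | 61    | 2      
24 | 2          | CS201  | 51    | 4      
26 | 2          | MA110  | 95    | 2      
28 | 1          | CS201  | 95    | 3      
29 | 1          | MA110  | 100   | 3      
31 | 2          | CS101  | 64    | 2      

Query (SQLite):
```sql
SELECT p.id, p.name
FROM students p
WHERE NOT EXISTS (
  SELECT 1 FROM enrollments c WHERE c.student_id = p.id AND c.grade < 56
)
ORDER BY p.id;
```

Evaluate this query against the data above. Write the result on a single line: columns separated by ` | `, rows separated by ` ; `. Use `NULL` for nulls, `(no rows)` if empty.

1 | Pia ; 3 | Liam

For each students row, check whether any enrollments with matching student_id has grade < 56.
Keep rows where that is false.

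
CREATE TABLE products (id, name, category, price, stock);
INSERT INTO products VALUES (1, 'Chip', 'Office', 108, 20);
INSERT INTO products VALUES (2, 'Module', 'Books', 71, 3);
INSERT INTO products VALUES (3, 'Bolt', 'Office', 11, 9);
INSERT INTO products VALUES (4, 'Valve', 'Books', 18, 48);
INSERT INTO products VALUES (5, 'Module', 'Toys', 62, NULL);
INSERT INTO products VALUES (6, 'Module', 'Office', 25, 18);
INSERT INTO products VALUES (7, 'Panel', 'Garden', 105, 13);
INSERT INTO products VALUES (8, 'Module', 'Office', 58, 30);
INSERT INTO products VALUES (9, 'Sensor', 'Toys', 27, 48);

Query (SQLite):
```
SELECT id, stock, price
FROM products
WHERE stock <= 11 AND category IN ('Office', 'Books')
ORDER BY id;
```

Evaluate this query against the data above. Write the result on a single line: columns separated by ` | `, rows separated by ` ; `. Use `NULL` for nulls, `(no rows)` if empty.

2 | 3 | 71 ; 3 | 9 | 11

stock <= 11: ids {2, 3}
category IN ('Office', 'Books'): ids {1, 2, 3, 4, 6, 8}
Combine with AND.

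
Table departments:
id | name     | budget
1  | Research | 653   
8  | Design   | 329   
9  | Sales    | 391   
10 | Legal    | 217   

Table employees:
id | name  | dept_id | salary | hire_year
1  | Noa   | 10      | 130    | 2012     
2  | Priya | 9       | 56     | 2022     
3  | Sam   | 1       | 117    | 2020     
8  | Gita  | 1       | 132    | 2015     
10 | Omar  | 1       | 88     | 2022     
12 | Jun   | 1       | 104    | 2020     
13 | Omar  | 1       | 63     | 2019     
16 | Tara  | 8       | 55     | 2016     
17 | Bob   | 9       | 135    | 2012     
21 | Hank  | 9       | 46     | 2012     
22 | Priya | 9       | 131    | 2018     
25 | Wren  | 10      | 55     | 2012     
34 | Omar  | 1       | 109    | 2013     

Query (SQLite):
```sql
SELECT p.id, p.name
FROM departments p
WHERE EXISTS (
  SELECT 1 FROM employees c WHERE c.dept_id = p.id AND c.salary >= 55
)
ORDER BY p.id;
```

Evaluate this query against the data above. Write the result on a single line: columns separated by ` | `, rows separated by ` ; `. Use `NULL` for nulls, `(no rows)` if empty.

For each departments row, check whether any employees with matching dept_id has salary >= 55.
Keep rows where that is true.

1 | Research ; 8 | Design ; 9 | Sales ; 10 | Legal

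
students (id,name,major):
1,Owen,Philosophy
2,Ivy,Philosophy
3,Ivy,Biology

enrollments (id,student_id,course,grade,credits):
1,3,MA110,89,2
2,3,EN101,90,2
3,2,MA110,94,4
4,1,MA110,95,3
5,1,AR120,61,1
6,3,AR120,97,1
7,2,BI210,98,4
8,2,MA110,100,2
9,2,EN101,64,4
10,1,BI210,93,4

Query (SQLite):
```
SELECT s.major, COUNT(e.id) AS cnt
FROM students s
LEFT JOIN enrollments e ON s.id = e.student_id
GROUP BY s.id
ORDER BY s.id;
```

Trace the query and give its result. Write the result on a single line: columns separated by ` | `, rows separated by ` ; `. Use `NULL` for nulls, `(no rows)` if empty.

Philosophy | 3 ; Philosophy | 4 ; Biology | 3

LEFT JOIN keeps every students row; unmatched ones get NULL for enrollments columns.
Group by students.id and compute COUNT(e.id). COUNT(col) of an all-NULL group is 0.
  1: ids {4, 5, 10} → COUNT(e.id)=3
  2: ids {3, 7, 8, 9} → COUNT(e.id)=4
  3: ids {1, 2, 6} → COUNT(e.id)=3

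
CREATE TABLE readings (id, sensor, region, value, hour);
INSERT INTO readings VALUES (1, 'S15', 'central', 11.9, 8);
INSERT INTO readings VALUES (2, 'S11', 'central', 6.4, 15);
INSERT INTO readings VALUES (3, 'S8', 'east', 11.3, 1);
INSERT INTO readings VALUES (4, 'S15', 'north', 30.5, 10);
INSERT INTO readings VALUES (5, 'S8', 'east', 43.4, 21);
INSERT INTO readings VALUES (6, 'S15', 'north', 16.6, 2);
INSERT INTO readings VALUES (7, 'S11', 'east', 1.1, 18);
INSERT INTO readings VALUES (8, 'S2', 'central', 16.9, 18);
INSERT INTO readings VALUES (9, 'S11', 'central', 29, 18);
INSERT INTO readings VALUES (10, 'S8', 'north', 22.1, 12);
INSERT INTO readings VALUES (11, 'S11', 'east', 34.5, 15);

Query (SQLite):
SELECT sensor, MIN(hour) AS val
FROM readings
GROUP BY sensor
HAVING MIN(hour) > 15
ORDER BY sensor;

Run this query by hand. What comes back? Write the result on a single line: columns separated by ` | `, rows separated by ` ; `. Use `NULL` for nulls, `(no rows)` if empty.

S2 | 18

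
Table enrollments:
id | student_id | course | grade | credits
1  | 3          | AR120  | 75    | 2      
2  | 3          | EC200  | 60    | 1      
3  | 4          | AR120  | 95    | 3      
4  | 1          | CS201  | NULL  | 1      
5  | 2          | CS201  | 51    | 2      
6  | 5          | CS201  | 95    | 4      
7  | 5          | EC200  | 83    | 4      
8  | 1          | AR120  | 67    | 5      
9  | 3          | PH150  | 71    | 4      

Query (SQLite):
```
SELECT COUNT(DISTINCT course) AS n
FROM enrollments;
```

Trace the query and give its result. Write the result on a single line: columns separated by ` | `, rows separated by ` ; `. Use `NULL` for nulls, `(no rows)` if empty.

4

Count distinct non-NULL course values.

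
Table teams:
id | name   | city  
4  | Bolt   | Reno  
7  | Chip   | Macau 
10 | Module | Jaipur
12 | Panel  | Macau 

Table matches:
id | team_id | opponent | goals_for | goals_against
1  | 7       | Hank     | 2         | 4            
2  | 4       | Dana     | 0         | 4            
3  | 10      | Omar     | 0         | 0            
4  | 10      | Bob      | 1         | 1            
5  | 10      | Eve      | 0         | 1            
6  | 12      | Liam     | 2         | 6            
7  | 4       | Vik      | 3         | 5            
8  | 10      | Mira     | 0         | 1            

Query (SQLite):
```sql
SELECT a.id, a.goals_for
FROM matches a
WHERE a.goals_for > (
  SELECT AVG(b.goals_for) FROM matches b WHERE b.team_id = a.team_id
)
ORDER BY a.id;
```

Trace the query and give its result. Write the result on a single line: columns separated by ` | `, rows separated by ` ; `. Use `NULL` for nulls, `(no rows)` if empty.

For each matches row a, compute AVG(goals_for) over rows sharing a.team_id.
Keep row a if a.goals_for > that per-group AVG.
  team_id=4: AVG(goals_for) = 1.5
  team_id=7: AVG(goals_for) = 2.0
  team_id=10: AVG(goals_for) = 0.25
  team_id=12: AVG(goals_for) = 2.0

4 | 1 ; 7 | 3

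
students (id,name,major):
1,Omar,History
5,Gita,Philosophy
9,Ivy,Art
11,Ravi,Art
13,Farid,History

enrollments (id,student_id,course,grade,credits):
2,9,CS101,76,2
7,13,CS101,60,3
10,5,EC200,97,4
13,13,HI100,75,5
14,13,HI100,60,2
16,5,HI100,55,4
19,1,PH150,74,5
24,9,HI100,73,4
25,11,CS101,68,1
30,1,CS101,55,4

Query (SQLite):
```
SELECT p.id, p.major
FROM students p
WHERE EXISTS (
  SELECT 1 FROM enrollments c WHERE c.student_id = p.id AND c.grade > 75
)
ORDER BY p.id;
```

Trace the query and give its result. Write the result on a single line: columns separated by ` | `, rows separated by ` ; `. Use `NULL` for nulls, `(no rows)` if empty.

For each students row, check whether any enrollments with matching student_id has grade > 75.
Keep rows where that is true.

5 | Philosophy ; 9 | Art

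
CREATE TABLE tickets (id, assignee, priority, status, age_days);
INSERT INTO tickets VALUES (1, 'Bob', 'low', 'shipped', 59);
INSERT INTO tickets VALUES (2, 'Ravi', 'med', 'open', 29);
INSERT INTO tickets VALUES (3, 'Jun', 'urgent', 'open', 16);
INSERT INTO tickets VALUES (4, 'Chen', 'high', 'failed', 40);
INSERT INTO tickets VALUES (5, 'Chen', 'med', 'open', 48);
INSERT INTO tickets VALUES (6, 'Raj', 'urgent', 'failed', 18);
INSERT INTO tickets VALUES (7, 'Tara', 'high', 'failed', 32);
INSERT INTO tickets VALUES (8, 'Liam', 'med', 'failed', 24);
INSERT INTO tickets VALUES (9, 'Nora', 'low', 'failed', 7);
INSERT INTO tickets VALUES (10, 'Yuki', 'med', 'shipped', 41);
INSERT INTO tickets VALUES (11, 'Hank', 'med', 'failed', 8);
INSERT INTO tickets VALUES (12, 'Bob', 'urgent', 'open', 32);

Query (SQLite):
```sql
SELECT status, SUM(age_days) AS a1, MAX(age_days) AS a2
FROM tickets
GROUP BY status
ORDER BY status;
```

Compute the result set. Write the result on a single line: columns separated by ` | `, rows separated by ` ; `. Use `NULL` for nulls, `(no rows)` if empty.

Group tickets by status.
Per group compute: SUM(age_days), MAX(age_days).
  failed: ids {4, 6, 7, 8, 9, 11} → SUM(age_days)=129, MAX(age_days)=40
  open: ids {2, 3, 5, 12} → SUM(age_days)=125, MAX(age_days)=48
  shipped: ids {1, 10} → SUM(age_days)=100, MAX(age_days)=59

failed | 129 | 40 ; open | 125 | 48 ; shipped | 100 | 59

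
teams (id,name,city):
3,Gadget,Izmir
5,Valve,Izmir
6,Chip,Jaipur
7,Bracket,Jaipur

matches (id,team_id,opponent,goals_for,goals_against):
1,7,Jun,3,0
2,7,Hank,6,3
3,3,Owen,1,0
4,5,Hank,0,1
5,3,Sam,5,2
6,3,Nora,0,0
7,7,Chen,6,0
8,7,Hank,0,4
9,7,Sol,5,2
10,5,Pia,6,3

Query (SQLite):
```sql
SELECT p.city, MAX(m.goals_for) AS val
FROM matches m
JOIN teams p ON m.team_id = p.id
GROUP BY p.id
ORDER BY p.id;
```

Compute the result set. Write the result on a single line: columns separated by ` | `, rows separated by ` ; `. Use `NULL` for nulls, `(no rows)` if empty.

Izmir | 5 ; Izmir | 6 ; Jaipur | 6

Join each matches row to its teams via team_id.
Group joined rows by teams.id; compute MAX(m.goals_for) per group.
  3: ids {3, 5, 6} → MAX(m.goals_for)=5
  5: ids {4, 10} → MAX(m.goals_for)=6
  7: ids {1, 2, 7, 8, 9} → MAX(m.goals_for)=6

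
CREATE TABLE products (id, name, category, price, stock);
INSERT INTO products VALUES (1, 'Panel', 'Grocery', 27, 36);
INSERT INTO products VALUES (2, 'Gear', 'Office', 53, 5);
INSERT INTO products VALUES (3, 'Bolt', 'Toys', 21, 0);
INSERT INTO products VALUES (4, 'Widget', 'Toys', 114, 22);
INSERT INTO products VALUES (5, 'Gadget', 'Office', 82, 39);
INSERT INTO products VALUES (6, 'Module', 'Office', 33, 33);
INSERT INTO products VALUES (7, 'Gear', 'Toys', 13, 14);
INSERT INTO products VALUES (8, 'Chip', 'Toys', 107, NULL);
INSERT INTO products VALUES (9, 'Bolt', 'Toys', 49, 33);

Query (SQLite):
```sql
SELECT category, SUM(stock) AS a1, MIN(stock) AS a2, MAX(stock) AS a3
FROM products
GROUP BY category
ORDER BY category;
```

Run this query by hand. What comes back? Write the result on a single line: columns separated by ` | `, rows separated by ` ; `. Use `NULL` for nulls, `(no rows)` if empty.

Grocery | 36 | 36 | 36 ; Office | 77 | 5 | 39 ; Toys | 69 | 0 | 33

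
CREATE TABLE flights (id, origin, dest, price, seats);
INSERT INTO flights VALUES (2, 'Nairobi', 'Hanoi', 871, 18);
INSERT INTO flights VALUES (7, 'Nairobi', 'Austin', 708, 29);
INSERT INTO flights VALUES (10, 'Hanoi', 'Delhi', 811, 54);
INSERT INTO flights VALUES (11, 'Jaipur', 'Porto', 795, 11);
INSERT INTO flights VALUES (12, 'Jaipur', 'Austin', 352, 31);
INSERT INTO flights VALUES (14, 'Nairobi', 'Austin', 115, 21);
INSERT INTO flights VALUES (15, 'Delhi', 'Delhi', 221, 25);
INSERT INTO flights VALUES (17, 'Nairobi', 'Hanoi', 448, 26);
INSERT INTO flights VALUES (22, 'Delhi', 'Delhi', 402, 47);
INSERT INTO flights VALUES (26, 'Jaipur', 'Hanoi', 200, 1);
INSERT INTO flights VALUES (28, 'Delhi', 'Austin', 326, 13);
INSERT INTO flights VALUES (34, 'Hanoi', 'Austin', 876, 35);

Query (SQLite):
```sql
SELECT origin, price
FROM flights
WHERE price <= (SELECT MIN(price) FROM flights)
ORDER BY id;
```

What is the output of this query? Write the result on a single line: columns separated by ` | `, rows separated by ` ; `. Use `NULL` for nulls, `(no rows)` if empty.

Scalar subquery: MIN(price) over all flights rows = 115.
Keep rows where price <= that value.

Nairobi | 115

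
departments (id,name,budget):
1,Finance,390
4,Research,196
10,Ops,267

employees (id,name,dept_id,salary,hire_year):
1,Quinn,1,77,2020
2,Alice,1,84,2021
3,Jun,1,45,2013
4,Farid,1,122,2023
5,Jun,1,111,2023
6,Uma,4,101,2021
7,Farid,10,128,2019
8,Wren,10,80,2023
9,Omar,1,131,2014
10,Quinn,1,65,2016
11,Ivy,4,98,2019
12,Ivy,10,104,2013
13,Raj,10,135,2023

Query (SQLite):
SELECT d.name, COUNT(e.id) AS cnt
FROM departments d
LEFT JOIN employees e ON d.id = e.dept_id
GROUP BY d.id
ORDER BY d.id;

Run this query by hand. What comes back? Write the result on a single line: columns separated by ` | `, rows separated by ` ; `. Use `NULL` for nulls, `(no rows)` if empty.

LEFT JOIN keeps every departments row; unmatched ones get NULL for employees columns.
Group by departments.id and compute COUNT(e.id). COUNT(col) of an all-NULL group is 0.
  1: ids {1, 2, 3, 4, 5, 9, 10} → COUNT(e.id)=7
  4: ids {6, 11} → COUNT(e.id)=2
  10: ids {7, 8, 12, 13} → COUNT(e.id)=4

Finance | 7 ; Research | 2 ; Ops | 4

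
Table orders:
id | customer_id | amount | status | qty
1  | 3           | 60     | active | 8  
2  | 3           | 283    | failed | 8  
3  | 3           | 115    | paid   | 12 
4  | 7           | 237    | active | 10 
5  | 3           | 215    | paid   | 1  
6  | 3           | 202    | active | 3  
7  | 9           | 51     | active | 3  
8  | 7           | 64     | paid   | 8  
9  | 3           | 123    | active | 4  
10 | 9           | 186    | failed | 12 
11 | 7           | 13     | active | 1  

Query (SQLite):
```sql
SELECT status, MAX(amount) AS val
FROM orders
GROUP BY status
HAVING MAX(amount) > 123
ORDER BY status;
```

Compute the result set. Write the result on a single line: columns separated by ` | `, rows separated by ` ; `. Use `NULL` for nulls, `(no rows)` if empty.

active | 237 ; failed | 283 ; paid | 215

Partition orders by status; compute MAX(amount) within each group.
HAVING: keep groups where MAX(amount) > 123.
  active: ids {1, 4, 6, 7, 9, 11} → MAX(amount)=237
  failed: ids {2, 10} → MAX(amount)=283
  paid: ids {3, 5, 8} → MAX(amount)=215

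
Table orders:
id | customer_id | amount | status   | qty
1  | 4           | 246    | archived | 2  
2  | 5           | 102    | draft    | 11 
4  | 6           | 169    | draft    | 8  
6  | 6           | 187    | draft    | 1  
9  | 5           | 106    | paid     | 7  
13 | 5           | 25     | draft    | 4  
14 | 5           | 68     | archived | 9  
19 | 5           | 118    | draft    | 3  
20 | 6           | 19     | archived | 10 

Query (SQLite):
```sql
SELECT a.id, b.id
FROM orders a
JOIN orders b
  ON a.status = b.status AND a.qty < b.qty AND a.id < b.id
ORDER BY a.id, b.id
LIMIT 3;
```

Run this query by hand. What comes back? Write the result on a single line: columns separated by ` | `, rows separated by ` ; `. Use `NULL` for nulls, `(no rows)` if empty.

Pairs (a,b) with same status, a.qty < b.qty, a.id < b.id.
status groups: archived:{1,14,20} draft:{2,4,6,13,19} paid:{9}
Ordered by (a.id, b.id); first 3.

1 | 14 ; 1 | 20 ; 6 | 13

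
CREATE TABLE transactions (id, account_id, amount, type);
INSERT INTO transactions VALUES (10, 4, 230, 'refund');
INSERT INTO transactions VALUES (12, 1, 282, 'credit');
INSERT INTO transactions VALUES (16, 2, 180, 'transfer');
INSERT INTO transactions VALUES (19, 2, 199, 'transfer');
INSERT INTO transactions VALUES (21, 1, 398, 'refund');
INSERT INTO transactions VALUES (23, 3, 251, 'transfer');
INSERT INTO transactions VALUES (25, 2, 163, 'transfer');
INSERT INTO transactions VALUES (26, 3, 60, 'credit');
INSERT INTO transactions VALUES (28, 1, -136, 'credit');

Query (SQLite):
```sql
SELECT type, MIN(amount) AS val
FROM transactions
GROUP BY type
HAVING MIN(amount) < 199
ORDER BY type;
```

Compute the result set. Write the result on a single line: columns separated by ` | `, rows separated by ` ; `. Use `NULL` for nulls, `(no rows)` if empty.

Partition transactions by type; compute MIN(amount) within each group.
HAVING: keep groups where MIN(amount) < 199.
  credit: ids {12, 26, 28} → MIN(amount)=-136
  refund: ids {10, 21} → MIN(amount)=230
  transfer: ids {16, 19, 23, 25} → MIN(amount)=163

credit | -136 ; transfer | 163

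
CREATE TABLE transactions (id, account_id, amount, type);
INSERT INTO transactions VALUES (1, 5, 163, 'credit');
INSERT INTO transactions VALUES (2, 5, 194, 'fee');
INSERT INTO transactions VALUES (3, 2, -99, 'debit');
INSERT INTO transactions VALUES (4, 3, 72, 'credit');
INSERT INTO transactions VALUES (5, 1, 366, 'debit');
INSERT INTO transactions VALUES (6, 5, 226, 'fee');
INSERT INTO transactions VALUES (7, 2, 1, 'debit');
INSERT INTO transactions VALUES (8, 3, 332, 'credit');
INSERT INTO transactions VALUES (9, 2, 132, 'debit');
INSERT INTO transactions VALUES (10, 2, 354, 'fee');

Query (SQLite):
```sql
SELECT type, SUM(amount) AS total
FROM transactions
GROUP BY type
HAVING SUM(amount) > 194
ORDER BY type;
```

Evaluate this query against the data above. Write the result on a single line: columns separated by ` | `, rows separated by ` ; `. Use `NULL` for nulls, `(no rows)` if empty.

Partition transactions by type; compute SUM(amount) within each group.
HAVING: keep groups where SUM(amount) > 194.
  credit: ids {1, 4, 8} → SUM(amount)=567
  debit: ids {3, 5, 7, 9} → SUM(amount)=400
  fee: ids {2, 6, 10} → SUM(amount)=774

credit | 567 ; debit | 400 ; fee | 774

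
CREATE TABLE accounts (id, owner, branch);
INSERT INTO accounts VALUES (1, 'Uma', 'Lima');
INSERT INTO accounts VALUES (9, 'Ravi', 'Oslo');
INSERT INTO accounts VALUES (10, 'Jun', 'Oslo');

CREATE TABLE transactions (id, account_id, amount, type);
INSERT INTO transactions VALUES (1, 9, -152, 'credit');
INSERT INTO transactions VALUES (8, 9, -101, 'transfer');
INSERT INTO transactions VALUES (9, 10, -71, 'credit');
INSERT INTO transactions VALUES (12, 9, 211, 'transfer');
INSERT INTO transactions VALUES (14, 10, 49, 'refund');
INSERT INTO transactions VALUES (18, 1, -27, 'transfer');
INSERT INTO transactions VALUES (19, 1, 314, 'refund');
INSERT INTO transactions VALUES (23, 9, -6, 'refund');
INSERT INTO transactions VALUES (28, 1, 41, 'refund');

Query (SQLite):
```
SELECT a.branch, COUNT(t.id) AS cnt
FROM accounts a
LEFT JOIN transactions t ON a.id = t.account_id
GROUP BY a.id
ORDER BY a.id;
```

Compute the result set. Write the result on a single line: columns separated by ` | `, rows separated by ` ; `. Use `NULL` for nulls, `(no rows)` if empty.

LEFT JOIN keeps every accounts row; unmatched ones get NULL for transactions columns.
Group by accounts.id and compute COUNT(t.id). COUNT(col) of an all-NULL group is 0.
  1: ids {18, 19, 28} → COUNT(t.id)=3
  9: ids {1, 8, 12, 23} → COUNT(t.id)=4
  10: ids {9, 14} → COUNT(t.id)=2

Lima | 3 ; Oslo | 4 ; Oslo | 2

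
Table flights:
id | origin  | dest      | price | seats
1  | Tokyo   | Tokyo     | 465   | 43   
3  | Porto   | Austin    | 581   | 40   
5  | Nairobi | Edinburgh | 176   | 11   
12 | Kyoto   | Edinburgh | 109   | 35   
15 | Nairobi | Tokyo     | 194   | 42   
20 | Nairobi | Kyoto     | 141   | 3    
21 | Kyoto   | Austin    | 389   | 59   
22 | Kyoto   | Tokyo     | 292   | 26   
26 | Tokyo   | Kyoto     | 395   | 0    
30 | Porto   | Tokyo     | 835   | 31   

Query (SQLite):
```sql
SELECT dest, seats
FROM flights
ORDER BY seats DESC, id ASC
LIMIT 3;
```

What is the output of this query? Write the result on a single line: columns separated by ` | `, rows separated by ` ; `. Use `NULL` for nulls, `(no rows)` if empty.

Sort by seats desc, tiebreak id asc: (59, id=21), (43, id=1), (42, id=15), (40, id=3), (35, id=12), (31, id=30) …. Take first 3.

Austin | 59 ; Tokyo | 43 ; Tokyo | 42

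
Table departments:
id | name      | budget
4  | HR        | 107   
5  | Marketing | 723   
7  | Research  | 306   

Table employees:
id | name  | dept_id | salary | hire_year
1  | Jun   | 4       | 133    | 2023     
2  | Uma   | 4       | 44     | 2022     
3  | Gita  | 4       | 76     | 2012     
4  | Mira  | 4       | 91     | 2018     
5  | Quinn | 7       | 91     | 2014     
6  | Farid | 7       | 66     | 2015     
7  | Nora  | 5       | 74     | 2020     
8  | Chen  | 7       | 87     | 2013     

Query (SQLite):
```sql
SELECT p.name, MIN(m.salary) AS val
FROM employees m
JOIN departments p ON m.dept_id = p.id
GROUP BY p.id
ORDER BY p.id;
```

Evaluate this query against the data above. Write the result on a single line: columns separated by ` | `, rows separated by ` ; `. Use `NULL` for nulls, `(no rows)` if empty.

Join each employees row to its departments via dept_id.
Group joined rows by departments.id; compute MIN(m.salary) per group.
  4: ids {1, 2, 3, 4} → MIN(m.salary)=44
  5: ids {7} → MIN(m.salary)=74
  7: ids {5, 6, 8} → MIN(m.salary)=66

HR | 44 ; Marketing | 74 ; Research | 66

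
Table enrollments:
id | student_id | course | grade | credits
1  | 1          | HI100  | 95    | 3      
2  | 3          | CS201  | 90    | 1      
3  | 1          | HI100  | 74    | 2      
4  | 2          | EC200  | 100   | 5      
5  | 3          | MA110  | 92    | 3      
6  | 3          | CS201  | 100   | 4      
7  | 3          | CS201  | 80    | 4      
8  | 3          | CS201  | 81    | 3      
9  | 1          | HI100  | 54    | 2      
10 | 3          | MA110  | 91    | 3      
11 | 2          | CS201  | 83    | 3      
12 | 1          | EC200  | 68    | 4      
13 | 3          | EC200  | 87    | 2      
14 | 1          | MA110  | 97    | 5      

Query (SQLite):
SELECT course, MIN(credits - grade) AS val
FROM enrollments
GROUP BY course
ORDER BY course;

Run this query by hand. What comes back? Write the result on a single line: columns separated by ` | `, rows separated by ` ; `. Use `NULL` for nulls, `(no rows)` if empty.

CS201 | -96 ; EC200 | -95 ; HI100 | -92 ; MA110 | -92

For each row compute credits - grade.
Group by course; take MIN of the expression per group.
  CS201: ids {2, 6, 7, 8, 11} → MIN(credits - grade)=-96
  EC200: ids {4, 12, 13} → MIN(credits - grade)=-95
  HI100: ids {1, 3, 9} → MIN(credits - grade)=-92
  MA110: ids {5, 10, 14} → MIN(credits - grade)=-92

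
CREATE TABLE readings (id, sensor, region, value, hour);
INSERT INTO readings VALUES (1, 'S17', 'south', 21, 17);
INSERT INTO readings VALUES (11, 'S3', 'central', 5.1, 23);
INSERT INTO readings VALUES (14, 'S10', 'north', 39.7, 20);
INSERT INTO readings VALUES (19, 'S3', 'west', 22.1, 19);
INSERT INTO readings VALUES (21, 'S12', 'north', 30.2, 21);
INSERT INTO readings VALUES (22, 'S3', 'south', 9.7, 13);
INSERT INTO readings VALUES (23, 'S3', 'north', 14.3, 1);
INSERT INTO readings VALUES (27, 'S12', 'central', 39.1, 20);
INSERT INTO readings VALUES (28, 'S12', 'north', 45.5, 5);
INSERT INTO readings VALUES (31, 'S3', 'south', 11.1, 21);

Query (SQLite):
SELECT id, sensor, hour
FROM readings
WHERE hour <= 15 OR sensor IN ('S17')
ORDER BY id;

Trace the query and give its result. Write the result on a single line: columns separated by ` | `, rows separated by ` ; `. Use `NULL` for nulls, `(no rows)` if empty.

1 | S17 | 17 ; 22 | S3 | 13 ; 23 | S3 | 1 ; 28 | S12 | 5

hour <= 15: ids {22, 23, 28}
sensor IN ('S17'): ids {1}
Combine with OR.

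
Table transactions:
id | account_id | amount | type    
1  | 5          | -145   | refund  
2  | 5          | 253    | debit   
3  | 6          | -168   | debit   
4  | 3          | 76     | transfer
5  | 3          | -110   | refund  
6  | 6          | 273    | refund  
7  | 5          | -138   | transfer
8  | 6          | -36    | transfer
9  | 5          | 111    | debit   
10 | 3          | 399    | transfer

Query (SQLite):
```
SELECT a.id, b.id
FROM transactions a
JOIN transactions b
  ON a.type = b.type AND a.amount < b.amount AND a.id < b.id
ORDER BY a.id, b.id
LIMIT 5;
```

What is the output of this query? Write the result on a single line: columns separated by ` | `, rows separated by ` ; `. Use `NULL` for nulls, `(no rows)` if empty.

1 | 5 ; 1 | 6 ; 3 | 9 ; 4 | 10 ; 5 | 6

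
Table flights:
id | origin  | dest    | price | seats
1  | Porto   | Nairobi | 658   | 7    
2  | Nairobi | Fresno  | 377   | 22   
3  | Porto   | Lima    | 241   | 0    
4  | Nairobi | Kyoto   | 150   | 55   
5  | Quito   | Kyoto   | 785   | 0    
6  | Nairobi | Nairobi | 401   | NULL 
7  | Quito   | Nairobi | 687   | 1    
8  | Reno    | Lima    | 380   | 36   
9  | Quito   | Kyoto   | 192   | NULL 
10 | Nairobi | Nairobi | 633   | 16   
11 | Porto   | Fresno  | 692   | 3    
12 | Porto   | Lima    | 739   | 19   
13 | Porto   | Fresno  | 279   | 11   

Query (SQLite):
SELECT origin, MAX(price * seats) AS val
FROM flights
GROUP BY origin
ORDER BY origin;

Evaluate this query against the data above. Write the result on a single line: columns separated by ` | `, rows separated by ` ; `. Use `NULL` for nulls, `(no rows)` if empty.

For each row compute price * seats.
Group by origin; take MAX of the expression per group.
  Nairobi: ids {2, 4, 6, 10} → MAX(price * seats)=10128
  Porto: ids {1, 3, 11, 12, 13} → MAX(price * seats)=14041
  Quito: ids {5, 7, 9} → MAX(price * seats)=687
  Reno: ids {8} → MAX(price * seats)=13680

Nairobi | 10128 ; Porto | 14041 ; Quito | 687 ; Reno | 13680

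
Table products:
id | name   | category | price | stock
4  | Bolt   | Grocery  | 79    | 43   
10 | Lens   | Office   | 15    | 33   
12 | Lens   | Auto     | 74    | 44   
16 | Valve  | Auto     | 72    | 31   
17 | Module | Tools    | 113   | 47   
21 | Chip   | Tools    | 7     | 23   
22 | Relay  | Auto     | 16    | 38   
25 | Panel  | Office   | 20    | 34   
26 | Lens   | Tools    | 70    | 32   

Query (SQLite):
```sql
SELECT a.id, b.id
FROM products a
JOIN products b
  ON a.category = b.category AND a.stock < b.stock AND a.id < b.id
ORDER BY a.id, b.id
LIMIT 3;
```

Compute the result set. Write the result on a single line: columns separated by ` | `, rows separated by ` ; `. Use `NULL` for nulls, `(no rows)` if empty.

10 | 25 ; 16 | 22 ; 21 | 26

Pairs (a,b) with same category, a.stock < b.stock, a.id < b.id.
category groups: Auto:{12,16,22} Grocery:{4} Office:{10,25} Tools:{17,21,26}
Ordered by (a.id, b.id); first 3.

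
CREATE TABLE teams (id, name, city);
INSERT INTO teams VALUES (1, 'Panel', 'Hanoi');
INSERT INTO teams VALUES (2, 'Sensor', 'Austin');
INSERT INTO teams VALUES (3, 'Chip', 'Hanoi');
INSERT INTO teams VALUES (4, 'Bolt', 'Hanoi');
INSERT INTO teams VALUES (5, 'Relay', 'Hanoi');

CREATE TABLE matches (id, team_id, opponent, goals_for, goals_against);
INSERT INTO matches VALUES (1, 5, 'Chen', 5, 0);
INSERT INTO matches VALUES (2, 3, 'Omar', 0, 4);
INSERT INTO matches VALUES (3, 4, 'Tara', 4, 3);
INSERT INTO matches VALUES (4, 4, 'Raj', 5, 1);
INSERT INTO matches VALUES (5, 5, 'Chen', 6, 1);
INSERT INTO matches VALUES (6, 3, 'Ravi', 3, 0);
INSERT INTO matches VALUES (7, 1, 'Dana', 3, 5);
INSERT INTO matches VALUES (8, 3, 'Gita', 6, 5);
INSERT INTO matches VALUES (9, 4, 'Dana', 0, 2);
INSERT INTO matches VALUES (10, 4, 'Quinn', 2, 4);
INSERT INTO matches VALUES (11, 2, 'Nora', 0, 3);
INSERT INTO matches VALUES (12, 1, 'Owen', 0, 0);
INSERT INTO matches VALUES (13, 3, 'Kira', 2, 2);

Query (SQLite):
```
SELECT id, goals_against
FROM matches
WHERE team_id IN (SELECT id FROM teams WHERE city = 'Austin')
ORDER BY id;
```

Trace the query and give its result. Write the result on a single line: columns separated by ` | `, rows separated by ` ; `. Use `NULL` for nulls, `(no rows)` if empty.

Inner query: teams.id where city = 'Austin'.
Outer: keep matches rows whose team_id is in that set.
Inner query → {2}

11 | 3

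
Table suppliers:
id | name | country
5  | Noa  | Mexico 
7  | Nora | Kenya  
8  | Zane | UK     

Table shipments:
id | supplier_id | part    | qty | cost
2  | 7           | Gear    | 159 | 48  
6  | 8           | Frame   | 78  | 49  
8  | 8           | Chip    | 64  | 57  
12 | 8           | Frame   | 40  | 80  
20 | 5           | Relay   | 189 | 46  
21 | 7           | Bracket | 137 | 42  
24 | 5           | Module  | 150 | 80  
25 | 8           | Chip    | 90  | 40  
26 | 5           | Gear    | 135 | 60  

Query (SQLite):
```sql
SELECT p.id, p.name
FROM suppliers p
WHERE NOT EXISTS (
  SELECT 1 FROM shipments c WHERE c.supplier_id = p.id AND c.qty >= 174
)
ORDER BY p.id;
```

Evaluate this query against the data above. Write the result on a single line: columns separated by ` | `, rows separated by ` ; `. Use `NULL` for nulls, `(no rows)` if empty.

7 | Nora ; 8 | Zane

For each suppliers row, check whether any shipments with matching supplier_id has qty >= 174.
Keep rows where that is false.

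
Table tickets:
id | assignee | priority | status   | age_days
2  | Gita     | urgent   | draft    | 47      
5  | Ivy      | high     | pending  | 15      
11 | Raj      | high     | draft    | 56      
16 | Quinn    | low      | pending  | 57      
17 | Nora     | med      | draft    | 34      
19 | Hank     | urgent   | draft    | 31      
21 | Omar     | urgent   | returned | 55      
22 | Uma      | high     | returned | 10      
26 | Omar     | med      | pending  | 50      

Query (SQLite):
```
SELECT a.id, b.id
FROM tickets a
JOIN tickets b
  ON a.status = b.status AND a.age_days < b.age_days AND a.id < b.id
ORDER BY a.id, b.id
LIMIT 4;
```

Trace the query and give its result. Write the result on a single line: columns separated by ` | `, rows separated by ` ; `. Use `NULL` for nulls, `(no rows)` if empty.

2 | 11 ; 5 | 16 ; 5 | 26

Pairs (a,b) with same status, a.age_days < b.age_days, a.id < b.id.
status groups: draft:{2,11,17,19} pending:{5,16,26} returned:{21,22}
Ordered by (a.id, b.id); first 4.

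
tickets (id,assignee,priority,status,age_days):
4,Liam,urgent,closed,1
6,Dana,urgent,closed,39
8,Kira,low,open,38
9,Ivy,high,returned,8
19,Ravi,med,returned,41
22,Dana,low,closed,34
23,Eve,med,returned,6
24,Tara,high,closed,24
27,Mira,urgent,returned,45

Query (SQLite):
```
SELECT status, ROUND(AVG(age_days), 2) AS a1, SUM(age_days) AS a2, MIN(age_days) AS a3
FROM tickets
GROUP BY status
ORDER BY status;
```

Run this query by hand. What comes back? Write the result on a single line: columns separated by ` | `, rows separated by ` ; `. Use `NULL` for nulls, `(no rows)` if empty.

closed | 24.5 | 98 | 1 ; open | 38 | 38 | 38 ; returned | 25 | 100 | 6

Group tickets by status.
Per group compute: ROUND(AVG(age_days), 2), SUM(age_days), MIN(age_days).
  closed: ids {4, 6, 22, 24} → ROUND(AVG(age_days), 2)=24.5, SUM(age_days)=98, MIN(age_days)=1
  open: ids {8} → ROUND(AVG(age_days), 2)=38, SUM(age_days)=38, MIN(age_days)=38
  returned: ids {9, 19, 23, 27} → ROUND(AVG(age_days), 2)=25, SUM(age_days)=100, MIN(age_days)=6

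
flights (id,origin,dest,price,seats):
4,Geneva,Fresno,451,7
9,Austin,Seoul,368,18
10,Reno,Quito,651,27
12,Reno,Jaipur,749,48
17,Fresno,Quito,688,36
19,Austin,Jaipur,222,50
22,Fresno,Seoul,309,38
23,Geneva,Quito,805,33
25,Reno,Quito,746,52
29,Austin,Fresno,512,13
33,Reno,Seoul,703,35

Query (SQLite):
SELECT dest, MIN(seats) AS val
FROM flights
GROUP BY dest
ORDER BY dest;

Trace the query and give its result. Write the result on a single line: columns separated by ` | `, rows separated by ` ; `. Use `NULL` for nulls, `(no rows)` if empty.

Partition flights by dest; compute MIN(seats) within each group.
  Fresno: ids {4, 29} → MIN(seats)=7
  Jaipur: ids {12, 19} → MIN(seats)=48
  Quito: ids {10, 17, 23, 25} → MIN(seats)=27
  Seoul: ids {9, 22, 33} → MIN(seats)=18

Fresno | 7 ; Jaipur | 48 ; Quito | 27 ; Seoul | 18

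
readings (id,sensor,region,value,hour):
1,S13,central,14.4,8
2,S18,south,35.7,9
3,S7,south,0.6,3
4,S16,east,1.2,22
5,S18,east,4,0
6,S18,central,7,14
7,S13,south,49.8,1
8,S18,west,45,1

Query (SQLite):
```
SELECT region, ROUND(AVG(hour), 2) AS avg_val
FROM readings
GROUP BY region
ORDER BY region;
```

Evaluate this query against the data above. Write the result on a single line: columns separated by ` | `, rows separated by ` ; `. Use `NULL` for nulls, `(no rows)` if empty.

Partition readings by region; compute ROUND(AVG(hour), 2) within each group.
  central: ids {1, 6} → ROUND(AVG(hour), 2)=11
  east: ids {4, 5} → ROUND(AVG(hour), 2)=11
  south: ids {2, 3, 7} → ROUND(AVG(hour), 2)=4.33
  west: ids {8} → ROUND(AVG(hour), 2)=1

central | 11 ; east | 11 ; south | 4.33 ; west | 1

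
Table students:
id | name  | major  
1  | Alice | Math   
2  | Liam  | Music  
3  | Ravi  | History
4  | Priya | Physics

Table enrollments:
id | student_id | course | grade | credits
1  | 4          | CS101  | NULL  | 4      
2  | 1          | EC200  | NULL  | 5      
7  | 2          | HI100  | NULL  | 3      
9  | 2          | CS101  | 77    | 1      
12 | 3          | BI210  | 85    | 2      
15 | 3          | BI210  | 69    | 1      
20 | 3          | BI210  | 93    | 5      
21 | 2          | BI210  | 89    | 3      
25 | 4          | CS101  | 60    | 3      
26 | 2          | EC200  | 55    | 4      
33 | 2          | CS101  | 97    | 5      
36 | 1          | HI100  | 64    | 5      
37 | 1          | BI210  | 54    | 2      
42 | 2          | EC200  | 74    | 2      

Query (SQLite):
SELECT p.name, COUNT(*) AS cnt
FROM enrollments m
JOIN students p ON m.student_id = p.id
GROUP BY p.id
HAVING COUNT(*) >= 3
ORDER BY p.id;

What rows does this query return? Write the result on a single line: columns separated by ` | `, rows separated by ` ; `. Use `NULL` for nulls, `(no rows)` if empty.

Join each enrollments row to its students via student_id.
Group joined rows by students.id; compute COUNT(*) per group.
HAVING: keep groups with count ≥ 3.
  1: ids {2, 36, 37} → COUNT(*)=3
  2: ids {7, 9, 21, 26, 33, 42} → COUNT(*)=6
  3: ids {12, 15, 20} → COUNT(*)=3
  4: ids {1, 25} → COUNT(*)=2

Alice | 3 ; Liam | 6 ; Ravi | 3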